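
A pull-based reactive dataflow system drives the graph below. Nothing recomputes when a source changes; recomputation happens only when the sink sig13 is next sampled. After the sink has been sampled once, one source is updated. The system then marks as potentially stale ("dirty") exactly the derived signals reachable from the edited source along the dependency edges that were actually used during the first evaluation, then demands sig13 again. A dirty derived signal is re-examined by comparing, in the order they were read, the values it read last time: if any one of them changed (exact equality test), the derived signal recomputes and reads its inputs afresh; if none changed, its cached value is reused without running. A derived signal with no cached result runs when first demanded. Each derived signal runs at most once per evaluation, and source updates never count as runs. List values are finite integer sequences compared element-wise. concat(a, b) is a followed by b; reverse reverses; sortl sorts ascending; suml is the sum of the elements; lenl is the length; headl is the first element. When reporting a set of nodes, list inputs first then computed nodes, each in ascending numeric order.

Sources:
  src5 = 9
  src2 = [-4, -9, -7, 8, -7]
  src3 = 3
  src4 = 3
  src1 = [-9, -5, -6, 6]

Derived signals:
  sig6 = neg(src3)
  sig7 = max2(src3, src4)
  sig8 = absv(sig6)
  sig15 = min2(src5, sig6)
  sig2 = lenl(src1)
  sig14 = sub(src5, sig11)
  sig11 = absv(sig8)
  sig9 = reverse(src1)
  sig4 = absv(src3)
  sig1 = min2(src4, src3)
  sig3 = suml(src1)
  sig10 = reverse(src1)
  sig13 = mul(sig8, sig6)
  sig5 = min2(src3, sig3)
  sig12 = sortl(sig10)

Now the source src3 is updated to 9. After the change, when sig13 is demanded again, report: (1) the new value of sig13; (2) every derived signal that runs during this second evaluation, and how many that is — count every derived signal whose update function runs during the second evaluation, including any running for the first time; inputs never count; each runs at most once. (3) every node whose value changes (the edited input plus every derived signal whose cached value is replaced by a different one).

First evaluation (everything demanded from the output):
  sig6 = neg(3) = -3
  sig8 = absv(-3) = 3
  sig13 = mul(3, -3) = -9

Propagation after the edit:
  sig6: runs — src3 3->9; result -9.
  sig8: runs — sig6 -3->-9; result 9.
  sig13: runs — sig8 3->9; sig6 -3->-9; result -81.

New value of sig13: -81.
Derived signals that run: sig6, sig8, sig13 — 3 in total.
Values that change: src3, sig6, sig8, sig13.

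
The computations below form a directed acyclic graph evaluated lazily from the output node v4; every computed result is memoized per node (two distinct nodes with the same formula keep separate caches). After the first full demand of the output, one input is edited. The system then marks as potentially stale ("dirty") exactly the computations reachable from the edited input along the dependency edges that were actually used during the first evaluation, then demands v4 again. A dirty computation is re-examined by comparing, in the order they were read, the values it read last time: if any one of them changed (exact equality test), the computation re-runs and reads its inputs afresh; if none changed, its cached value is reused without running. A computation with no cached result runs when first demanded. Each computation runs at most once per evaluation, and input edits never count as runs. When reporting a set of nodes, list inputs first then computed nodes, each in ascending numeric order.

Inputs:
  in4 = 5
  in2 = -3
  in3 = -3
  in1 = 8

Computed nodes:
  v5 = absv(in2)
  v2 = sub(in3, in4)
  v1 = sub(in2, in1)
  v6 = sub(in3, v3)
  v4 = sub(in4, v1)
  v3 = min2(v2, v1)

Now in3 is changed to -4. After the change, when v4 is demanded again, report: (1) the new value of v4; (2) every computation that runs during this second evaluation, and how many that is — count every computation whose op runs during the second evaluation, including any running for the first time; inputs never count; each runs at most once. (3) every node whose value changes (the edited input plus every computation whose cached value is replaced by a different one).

Demanding v4 again yields 16.
0 computations run: none.
The nodes whose values change: in3.
Note the shortcut — in3 feeds only undemanded nodes, so no recomputation happens.

First demand of the output computes:
  v1 = sub(-3, 8) = -11
  v4 = sub(5, -11) = 16

After the edit, cleaning proceeds:
  in3 only reaches undemanded nodes; the second demand re-runs nothing.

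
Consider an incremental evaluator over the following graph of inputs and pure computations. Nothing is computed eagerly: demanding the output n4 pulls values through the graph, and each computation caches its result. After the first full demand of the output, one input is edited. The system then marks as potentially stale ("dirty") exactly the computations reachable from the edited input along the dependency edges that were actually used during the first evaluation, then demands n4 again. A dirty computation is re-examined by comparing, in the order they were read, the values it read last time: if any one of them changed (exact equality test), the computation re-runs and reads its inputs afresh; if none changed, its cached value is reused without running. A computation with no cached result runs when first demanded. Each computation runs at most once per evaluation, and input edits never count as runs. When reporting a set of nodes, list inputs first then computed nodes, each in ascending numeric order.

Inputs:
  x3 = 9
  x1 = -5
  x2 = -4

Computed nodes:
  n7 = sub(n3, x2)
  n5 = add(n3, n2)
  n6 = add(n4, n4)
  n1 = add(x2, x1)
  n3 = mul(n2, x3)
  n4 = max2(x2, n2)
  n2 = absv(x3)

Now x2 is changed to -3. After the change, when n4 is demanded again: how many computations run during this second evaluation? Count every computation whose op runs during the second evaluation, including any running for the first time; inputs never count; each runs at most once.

Initial pass — values computed on the first demand:
  n2 = absv(9) = 9
  n4 = max2(-4, 9) = 9

Second demand — change propagation:
  n4: re-runs because x2 -4->-3; new result 9 (unchanged).

Run set: n4 (1 run).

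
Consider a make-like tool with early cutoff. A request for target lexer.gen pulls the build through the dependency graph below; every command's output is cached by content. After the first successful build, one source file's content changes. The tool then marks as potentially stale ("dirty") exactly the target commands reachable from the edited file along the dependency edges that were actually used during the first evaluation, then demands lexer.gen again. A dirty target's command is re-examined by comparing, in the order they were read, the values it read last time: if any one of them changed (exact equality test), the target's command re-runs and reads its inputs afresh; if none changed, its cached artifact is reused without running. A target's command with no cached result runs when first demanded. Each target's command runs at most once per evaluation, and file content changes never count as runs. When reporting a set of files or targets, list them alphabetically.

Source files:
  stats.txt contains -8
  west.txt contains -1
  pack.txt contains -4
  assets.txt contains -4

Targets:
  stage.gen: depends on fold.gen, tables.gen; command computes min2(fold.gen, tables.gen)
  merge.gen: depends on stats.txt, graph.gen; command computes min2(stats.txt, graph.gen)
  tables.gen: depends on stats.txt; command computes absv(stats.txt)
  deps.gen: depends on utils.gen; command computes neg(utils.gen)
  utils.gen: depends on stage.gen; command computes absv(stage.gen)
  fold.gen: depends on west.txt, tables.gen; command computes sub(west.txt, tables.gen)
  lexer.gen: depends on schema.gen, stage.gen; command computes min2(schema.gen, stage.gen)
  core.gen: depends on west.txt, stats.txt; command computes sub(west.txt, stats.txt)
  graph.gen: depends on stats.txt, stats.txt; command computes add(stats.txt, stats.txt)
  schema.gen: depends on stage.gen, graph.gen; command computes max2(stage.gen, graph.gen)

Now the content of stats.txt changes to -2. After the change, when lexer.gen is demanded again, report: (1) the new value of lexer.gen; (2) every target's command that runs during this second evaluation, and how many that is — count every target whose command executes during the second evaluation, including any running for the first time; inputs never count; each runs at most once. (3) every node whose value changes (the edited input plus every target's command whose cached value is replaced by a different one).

Demanding lexer.gen again yields -3.
6 target commands run: fold.gen, graph.gen, lexer.gen, schema.gen, stage.gen, tables.gen.
The nodes whose values change: fold.gen, graph.gen, lexer.gen, schema.gen, stage.gen, stats.txt, tables.gen.

First demand of the output computes:
  graph.gen = add(-8, -8) = -16
  tables.gen = absv(-8) = 8
  fold.gen = sub(-1, 8) = -9
  stage.gen = min2(-9, 8) = -9
  schema.gen = max2(-9, -16) = -9
  lexer.gen = min2(-9, -9) = -9

After the edit, cleaning proceeds:
  graph.gen: a read changed (stats.txt -8->-2; stats.txt -8->-2) — executes, giving -4.
  tables.gen: a read changed (stats.txt -8->-2) — executes, giving 2.
  fold.gen: a read changed (tables.gen 8->2) — executes, giving -3.
  stage.gen: a read changed (fold.gen -9->-3; tables.gen 8->2) — executes, giving -3.
  schema.gen: a read changed (stage.gen -9->-3; graph.gen -16->-4) — executes, giving -3.
  lexer.gen: a read changed (schema.gen -9->-3; stage.gen -9->-3) — executes, giving -3.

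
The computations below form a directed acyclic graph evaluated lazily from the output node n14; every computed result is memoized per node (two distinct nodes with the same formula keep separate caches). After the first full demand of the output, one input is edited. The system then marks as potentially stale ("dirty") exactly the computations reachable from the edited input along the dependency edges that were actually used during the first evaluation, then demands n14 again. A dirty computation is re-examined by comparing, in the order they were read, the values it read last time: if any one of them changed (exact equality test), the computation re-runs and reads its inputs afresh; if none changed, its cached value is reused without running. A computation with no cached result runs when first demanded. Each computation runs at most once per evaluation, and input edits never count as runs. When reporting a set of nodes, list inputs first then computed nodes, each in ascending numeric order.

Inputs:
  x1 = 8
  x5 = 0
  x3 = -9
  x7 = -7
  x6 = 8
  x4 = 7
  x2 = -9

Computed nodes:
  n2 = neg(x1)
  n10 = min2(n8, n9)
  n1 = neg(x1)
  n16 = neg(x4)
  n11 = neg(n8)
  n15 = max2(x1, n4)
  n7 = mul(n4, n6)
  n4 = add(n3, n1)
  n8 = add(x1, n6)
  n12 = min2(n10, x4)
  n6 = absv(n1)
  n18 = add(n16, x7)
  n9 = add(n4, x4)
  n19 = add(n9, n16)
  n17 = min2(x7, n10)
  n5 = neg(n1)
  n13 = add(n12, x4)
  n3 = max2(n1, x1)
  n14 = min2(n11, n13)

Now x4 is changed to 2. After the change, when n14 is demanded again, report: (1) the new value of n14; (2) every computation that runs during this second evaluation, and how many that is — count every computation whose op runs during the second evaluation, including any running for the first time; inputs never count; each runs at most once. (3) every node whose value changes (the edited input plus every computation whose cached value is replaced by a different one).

First demand of the output computes:
  n1 = neg(8) = -8
  n3 = max2(-8, 8) = 8
  n4 = add(8, -8) = 0
  n6 = absv(-8) = 8
  n8 = add(8, 8) = 16
  n9 = add(0, 7) = 7
  n10 = min2(16, 7) = 7
  n11 = neg(16) = -16
  n12 = min2(7, 7) = 7
  n13 = add(7, 7) = 14
  n14 = min2(-16, 14) = -16

After the edit, cleaning proceeds:
  n9: a read changed (x4 7->2) — executes, giving 2.
  n10: a read changed (n9 7->2) — executes, giving 2.
  n12: a read changed (n10 7->2; x4 7->2) — executes, giving 2.
  n13: a read changed (n12 7->2; x4 7->2) — executes, giving 4.
  n14: a read changed (n13 14->4) — executes, giving -16 — identical to its old value.

Demanding n14 again yields -16.
5 computations run: n9, n10, n12, n13, n14.
The nodes whose values change: x4, n9, n10, n12, n13.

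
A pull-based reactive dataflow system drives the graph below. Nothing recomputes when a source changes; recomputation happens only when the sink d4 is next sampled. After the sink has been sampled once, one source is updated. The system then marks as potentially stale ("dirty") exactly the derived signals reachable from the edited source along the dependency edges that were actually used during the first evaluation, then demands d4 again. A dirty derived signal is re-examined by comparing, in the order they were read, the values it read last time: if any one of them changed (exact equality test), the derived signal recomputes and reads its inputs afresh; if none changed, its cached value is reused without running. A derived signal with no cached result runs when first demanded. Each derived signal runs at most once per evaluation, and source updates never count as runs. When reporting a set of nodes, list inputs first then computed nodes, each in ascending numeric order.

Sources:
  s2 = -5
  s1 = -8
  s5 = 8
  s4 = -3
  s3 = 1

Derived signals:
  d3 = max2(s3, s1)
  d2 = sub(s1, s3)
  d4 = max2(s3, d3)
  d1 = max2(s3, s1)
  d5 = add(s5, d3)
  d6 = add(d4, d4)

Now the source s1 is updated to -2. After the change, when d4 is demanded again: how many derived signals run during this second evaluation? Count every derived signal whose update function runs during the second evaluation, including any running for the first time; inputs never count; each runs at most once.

Derived signals that run: d3 — 1 in total.
Key observation: the change is absorbed at d3 — it re-runs but produces the same value, and the output's value is unchanged.

First evaluation (everything demanded from the output):
  d3 = max2(1, -8) = 1
  d4 = max2(1, 1) = 1

Propagation after the edit:
  d3: runs — s1 -8->-2; result 1 (same value as before).
  d4: checked — values it read are unchanged (s3 unchanged, d3 unchanged); reused cached 1 without running.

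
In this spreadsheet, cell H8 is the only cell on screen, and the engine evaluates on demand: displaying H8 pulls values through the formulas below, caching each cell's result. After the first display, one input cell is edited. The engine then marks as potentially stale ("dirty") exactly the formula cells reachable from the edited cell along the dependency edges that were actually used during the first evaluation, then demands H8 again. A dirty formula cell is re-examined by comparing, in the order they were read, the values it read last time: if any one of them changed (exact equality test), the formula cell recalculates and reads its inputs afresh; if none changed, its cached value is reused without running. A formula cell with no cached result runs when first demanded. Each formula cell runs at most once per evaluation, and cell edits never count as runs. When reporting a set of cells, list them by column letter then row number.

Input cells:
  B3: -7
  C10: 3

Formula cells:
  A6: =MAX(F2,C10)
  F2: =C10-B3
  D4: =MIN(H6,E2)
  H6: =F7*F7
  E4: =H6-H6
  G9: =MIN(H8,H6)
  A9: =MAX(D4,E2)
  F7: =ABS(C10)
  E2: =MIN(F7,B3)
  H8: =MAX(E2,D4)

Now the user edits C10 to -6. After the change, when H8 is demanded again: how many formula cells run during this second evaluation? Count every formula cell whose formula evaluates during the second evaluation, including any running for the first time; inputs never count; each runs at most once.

Initial pass — values computed on the first demand:
  F7 = ABS(3) = 3
  E2 = MIN(3, -7) = -7
  H6 = 3 * 3 = 9
  D4 = MIN(9, -7) = -7
  H8 = MAX(-7, -7) = -7

Second demand — change propagation:
  F7: re-runs because C10 3->-6; new result 6.
  E2: re-runs because F7 3->6; new result -7 (unchanged).
  H6: re-runs because F7 3->6; F7 3->6; new result 36.
  D4: re-runs because H6 9->36; new result -7 (unchanged).
  H8: re-examined; everything it read last time is the same (E2 unchanged, D4 unchanged) — cache -7 kept, no run.

The important point: at H8 every value read last time is unchanged, so the dirty flag clears without a run.

Run set: D4, E2, F7, H6 (4 run).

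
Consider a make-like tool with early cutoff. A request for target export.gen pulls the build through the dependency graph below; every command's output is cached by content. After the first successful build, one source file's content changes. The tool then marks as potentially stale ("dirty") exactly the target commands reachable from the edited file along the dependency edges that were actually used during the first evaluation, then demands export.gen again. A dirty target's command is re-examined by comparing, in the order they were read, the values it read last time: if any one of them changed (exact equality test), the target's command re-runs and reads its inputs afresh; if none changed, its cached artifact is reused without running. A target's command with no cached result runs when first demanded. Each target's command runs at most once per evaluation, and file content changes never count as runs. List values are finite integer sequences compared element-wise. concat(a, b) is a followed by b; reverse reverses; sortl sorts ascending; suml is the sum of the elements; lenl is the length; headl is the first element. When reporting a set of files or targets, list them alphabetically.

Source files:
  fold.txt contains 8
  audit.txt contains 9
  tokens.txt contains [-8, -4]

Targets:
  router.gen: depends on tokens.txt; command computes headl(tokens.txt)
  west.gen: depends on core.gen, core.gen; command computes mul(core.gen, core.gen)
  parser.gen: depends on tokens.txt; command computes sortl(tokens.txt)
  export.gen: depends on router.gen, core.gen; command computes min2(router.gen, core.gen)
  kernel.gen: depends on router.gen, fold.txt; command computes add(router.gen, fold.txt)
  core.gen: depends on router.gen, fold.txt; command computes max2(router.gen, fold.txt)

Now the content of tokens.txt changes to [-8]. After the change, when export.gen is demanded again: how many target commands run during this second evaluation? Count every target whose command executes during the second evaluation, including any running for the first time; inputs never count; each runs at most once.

1 target commands run: router.gen.
Note the absorption at router.gen: it re-runs yet its value is the same, leaving the output's value untouched.

First demand of the output computes:
  router.gen = headl([-8, -4]) = -8
  core.gen = max2(-8, 8) = 8
  export.gen = min2(-8, 8) = -8

After the edit, cleaning proceeds:
  router.gen: a read changed (tokens.txt [-8, -4]->[-8]) — executes, giving -8 — identical to its old value.
  core.gen: dirty, but its reads are unchanged (router.gen unchanged, fold.txt unchanged); cached 8 stands.
  export.gen: dirty, but its reads are unchanged (router.gen unchanged, core.gen unchanged); cached -8 stands.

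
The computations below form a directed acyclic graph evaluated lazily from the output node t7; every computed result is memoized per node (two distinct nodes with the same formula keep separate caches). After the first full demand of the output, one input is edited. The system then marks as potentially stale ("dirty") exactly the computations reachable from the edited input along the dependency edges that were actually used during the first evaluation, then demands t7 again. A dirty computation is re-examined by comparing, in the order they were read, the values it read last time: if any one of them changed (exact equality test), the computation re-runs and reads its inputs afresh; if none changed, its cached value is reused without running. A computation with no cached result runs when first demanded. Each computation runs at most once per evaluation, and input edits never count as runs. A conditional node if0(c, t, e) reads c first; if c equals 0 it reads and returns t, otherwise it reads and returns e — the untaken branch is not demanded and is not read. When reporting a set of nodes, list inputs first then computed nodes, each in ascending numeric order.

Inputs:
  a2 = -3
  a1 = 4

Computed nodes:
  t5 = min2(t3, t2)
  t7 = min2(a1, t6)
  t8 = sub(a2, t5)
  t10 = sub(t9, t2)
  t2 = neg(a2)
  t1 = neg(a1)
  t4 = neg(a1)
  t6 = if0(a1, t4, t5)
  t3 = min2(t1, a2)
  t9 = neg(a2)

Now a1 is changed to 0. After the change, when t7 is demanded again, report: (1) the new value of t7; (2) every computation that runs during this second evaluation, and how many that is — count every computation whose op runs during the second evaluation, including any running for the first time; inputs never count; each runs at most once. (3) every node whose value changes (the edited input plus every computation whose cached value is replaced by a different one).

Demanding t7 again yields 0.
3 computations run: t4, t6, t7.
The nodes whose values change: a1, t6, t7.
Note the branch switch — demand abandons t1, t3, t5, which are never re-examined.

First demand of the output computes:
  t1 = neg(4) = -4
  t2 = neg(-3) = 3
  t3 = min2(-4, -3) = -4
  t5 = min2(-4, 3) = -4
  t6 = if0(a1=4 -> else branch t5) = -4
  t7 = min2(4, -4) = -4

After the edit, cleaning proceeds:
  t1: stays stale; no demand reaches it after the flip.
  t3: stays stale; no demand reaches it after the flip.
  t4: had never run; runs now, result 0.
  t5: stays stale; no demand reaches it after the flip.
  t6: a read changed (a1 4->0) — executes, giving 0.
  t7: a read changed (a1 4->0; t6 -4->0) — executes, giving 0.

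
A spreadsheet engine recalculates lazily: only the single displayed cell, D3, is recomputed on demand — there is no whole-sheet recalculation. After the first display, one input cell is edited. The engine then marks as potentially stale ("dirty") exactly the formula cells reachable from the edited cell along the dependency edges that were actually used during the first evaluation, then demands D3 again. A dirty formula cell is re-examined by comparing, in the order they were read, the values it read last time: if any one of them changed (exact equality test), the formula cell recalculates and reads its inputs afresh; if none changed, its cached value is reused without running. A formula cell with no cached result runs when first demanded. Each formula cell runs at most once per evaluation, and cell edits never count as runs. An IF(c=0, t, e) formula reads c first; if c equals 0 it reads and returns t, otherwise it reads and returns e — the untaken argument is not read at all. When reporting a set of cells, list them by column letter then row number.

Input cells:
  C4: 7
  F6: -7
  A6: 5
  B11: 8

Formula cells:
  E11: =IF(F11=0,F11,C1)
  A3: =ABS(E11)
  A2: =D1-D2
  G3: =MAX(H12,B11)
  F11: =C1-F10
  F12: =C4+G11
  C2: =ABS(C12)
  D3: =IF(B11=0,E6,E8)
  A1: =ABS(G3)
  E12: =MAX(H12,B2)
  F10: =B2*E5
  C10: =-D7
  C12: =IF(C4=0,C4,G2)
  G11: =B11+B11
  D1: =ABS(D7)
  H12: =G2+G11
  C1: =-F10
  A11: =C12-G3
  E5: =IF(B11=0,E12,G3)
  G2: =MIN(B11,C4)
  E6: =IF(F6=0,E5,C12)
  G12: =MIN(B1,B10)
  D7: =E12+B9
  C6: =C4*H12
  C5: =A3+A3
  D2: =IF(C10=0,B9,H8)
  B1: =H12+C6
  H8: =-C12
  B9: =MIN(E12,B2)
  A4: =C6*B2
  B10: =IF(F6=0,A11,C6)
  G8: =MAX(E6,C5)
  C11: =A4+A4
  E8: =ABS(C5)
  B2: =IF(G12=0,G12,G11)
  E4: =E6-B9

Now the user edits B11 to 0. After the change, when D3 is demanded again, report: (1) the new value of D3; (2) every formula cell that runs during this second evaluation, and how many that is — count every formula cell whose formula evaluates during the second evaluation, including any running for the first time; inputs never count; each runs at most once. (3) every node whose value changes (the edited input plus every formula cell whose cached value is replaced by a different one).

First evaluation (everything demanded from the output):
  G2 = MIN(8, 7) = 7
  G11 = 8 + 8 = 16
  H12 = 7 + 16 = 23
  C6 = 7 * 23 = 161
  B1 = 23 + 161 = 184
  B10 = IF(F6=0: F6=-7 -> else branch C6) = 161
  G3 = MAX(23, 8) = 23
  E5 = IF(B11=0: B11=8 -> else branch G3) = 23
  G12 = MIN(184, 161) = 161
  B2 = IF(G12=0: G12=161 -> else branch G11) = 16
  F10 = 16 * 23 = 368
  C1 = -(368) = -368
  F11 = -368 - 368 = -736
  E11 = IF(F11=0: F11=-736 -> else branch C1) = -368
  A3 = ABS(-368) = 368
  C5 = 368 + 368 = 736
  E8 = ABS(736) = 736
  D3 = IF(B11=0: B11=8 -> else branch E8) = 736

Propagation after the edit:
  G2: runs — B11 8->0; result 0.
  C12: demanded for the first time — runs, produces 0.
  G11: marked dirty but never re-examined — demand shifted away from it.
  H12: marked dirty but never re-examined — demand shifted away from it.
  C6: marked dirty but never re-examined — demand shifted away from it.
  B1: marked dirty but never re-examined — demand shifted away from it.
  B10: marked dirty but never re-examined — demand shifted away from it.
  G3: marked dirty but never re-examined — demand shifted away from it.
  E5: marked dirty but never re-examined — demand shifted away from it.
  E6: demanded for the first time — runs, produces 0.
  G12: marked dirty but never re-examined — demand shifted away from it.
  B2: marked dirty but never re-examined — demand shifted away from it.
  F10: marked dirty but never re-examined — demand shifted away from it.
  C1: marked dirty but never re-examined — demand shifted away from it.
  F11: marked dirty but never re-examined — demand shifted away from it.
  E11: marked dirty but never re-examined — demand shifted away from it.
  A3: marked dirty but never re-examined — demand shifted away from it.
  C5: marked dirty but never re-examined — demand shifted away from it.
  E8: marked dirty but never re-examined — demand shifted away from it.
  D3: runs — B11 8->0; result 0.

Key observation: a condition flipped, so demand moved to the other branch — A3, B1, B2, B10, C1, C5, C6, E5, E8, E11, F10, F11, G3, G11, G12, H12 are never re-examined.

New value of D3: 0.
Formula cells that run: C12, D3, E6, G2 — 4 in total.
Values that change: B11, D3, G2.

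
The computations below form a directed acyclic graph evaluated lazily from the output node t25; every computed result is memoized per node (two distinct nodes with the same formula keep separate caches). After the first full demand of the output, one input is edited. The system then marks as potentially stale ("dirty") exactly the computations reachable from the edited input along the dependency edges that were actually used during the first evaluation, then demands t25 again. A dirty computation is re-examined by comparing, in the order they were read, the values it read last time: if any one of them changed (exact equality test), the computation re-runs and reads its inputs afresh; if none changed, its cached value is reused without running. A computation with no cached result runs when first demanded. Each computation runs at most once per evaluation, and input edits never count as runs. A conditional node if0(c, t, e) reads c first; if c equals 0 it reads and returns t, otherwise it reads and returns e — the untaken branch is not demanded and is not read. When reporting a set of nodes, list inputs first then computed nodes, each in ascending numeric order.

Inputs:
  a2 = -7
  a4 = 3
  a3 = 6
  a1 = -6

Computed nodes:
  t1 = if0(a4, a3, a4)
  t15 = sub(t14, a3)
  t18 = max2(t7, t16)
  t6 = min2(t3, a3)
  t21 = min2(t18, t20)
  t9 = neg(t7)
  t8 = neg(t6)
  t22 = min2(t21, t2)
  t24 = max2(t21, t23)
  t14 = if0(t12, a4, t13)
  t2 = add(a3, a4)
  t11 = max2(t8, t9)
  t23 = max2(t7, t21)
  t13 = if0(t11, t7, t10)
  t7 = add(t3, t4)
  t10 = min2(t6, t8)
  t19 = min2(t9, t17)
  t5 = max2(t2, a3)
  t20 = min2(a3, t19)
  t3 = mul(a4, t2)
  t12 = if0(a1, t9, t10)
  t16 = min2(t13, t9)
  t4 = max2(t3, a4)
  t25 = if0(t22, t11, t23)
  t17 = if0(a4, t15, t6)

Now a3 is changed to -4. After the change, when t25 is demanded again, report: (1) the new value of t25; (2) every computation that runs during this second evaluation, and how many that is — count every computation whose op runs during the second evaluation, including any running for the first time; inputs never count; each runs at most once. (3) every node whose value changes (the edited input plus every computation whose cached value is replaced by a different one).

Demanding t25 again yields 0.
19 computations run: t2, t3, t4, t6, t7, t8, t9, t10, t11, t13, t16, t17, t18, t19, t20, t21, t22, t23, t25.
The nodes whose values change: a3, t2, t3, t4, t6, t7, t8, t9, t10, t11, t13, t16, t17, t18, t19, t20, t21, t22, t23, t25.

First demand of the output computes:
  t2 = add(6, 3) = 9
  t3 = mul(3, 9) = 27
  t4 = max2(27, 3) = 27
  t6 = min2(27, 6) = 6
  t7 = add(27, 27) = 54
  t8 = neg(6) = -6
  t9 = neg(54) = -54
  t10 = min2(6, -6) = -6
  t11 = max2(-6, -54) = -6
  t13 = if0(t11=-6 -> else branch t10) = -6
  t16 = min2(-6, -54) = -54
  t17 = if0(a4=3 -> else branch t6) = 6
  t18 = max2(54, -54) = 54
  t19 = min2(-54, 6) = -54
  t20 = min2(6, -54) = -54
  t21 = min2(54, -54) = -54
  t22 = min2(-54, 9) = -54
  t23 = max2(54, -54) = 54
  t25 = if0(t22=-54 -> else branch t23) = 54

After the edit, cleaning proceeds:
  t2: a read changed (a3 6->-4) — executes, giving -1.
  t3: a read changed (t2 9->-1) — executes, giving -3.
  t4: a read changed (t3 27->-3) — executes, giving 3.
  t6: a read changed (t3 27->-3; a3 6->-4) — executes, giving -4.
  t7: a read changed (t3 27->-3; t4 27->3) — executes, giving 0.
  t8: a read changed (t6 6->-4) — executes, giving 4.
  t9: a read changed (t7 54->0) — executes, giving 0.
  t10: a read changed (t6 6->-4; t8 -6->4) — executes, giving -4.
  t11: a read changed (t8 -6->4; t9 -54->0) — executes, giving 4.
  t13: a read changed (t11 -6->4; t10 -6->-4) — executes, giving -4.
  t16: a read changed (t13 -6->-4; t9 -54->0) — executes, giving -4.
  t17: a read changed (t6 6->-4) — executes, giving -4.
  t18: a read changed (t7 54->0; t16 -54->-4) — executes, giving 0.
  t19: a read changed (t9 -54->0; t17 6->-4) — executes, giving -4.
  t20: a read changed (a3 6->-4; t19 -54->-4) — executes, giving -4.
  t21: a read changed (t18 54->0; t20 -54->-4) — executes, giving -4.
  t22: a read changed (t21 -54->-4; t2 9->-1) — executes, giving -4.
  t23: a read changed (t7 54->0; t21 -54->-4) — executes, giving 0.
  t25: a read changed (t22 -54->-4; t23 54->0) — executes, giving 0.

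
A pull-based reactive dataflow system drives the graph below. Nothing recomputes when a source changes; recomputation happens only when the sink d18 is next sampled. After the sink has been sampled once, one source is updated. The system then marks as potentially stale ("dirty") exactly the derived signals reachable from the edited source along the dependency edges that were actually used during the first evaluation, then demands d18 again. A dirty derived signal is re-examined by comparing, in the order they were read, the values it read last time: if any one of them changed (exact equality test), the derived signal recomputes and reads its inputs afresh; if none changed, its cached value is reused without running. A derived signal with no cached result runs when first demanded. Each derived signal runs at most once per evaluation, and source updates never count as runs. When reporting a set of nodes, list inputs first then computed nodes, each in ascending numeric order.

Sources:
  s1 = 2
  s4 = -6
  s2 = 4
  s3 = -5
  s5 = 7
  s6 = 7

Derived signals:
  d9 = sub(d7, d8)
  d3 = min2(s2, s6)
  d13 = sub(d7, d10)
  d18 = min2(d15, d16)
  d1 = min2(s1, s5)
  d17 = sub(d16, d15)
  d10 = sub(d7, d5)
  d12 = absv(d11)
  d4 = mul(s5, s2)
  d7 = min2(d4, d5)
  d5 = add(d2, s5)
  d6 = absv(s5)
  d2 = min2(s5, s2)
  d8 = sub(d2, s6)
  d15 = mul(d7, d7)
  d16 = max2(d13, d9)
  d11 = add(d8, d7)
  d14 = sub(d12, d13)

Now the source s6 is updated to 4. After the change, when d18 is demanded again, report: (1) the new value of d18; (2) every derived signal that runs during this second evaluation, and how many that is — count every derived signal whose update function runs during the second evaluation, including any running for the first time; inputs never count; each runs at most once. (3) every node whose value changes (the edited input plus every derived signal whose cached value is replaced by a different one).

First evaluation (everything demanded from the output):
  d2 = min2(7, 4) = 4
  d4 = mul(7, 4) = 28
  d5 = add(4, 7) = 11
  d7 = min2(28, 11) = 11
  d8 = sub(4, 7) = -3
  d9 = sub(11, -3) = 14
  d10 = sub(11, 11) = 0
  d13 = sub(11, 0) = 11
  d15 = mul(11, 11) = 121
  d16 = max2(11, 14) = 14
  d18 = min2(121, 14) = 14

Propagation after the edit:
  d8: runs — s6 7->4; result 0.
  d9: runs — d8 -3->0; result 11.
  d16: runs — d9 14->11; result 11.
  d18: runs — d16 14->11; result 11.

New value of d18: 11.
Derived signals that run: d8, d9, d16, d18 — 4 in total.
Values that change: s6, d8, d9, d16, d18.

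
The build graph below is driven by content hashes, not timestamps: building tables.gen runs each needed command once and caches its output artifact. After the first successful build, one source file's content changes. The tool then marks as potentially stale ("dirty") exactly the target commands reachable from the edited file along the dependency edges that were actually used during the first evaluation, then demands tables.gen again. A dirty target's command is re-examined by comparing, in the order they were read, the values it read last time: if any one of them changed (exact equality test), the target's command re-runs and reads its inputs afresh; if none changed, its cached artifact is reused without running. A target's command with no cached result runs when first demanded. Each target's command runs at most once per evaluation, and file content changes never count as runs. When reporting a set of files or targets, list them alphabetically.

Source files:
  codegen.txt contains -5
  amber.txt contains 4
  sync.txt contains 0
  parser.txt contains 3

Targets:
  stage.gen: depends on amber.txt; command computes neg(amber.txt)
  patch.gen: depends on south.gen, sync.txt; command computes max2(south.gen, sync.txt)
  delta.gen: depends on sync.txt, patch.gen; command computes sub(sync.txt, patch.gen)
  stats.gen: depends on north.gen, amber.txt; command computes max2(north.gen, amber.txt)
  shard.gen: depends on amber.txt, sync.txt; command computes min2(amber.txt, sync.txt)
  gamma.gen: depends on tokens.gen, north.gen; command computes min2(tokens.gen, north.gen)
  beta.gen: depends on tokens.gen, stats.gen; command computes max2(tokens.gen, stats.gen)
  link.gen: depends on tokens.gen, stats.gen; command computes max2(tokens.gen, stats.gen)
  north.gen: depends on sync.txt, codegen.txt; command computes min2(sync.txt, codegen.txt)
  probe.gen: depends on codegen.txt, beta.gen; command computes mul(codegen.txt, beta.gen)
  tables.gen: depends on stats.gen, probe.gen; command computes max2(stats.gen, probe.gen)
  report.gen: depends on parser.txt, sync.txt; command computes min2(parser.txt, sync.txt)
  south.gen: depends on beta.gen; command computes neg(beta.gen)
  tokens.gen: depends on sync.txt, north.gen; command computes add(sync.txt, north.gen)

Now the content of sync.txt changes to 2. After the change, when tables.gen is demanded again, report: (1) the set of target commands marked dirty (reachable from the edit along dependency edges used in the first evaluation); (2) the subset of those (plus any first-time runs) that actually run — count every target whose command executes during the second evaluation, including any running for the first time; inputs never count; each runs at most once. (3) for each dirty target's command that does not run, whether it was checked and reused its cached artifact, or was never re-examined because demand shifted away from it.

Initial pass — values computed on the first demand:
  north.gen = min2(0, -5) = -5
  stats.gen = max2(-5, 4) = 4
  tokens.gen = add(0, -5) = -5
  beta.gen = max2(-5, 4) = 4
  probe.gen = mul(-5, 4) = -20
  tables.gen = max2(4, -20) = 4

Second demand — change propagation:
  north.gen: re-runs because sync.txt 0->2; new result -5 (unchanged).
  stats.gen: re-examined; everything it read last time is the same (north.gen unchanged, amber.txt unchanged) — cache 4 kept, no run.
  tokens.gen: re-runs because sync.txt 0->2; new result -3.
  beta.gen: re-runs because tokens.gen -5->-3; new result 4 (unchanged).
  probe.gen: re-examined; everything it read last time is the same (codegen.txt unchanged, beta.gen unchanged) — cache -20 kept, no run.
  tables.gen: re-examined; everything it read last time is the same (stats.gen unchanged, probe.gen unchanged) — cache 4 kept, no run.

The important point: at stats.gen every value read last time is unchanged, so the dirty flag clears without a run.

Dirty set: beta.gen, north.gen, probe.gen, stats.gen, tables.gen, tokens.gen.
Run set: beta.gen, north.gen, tokens.gen (3 run).
Re-examined without running (cache reused): probe.gen, stats.gen, tables.gen.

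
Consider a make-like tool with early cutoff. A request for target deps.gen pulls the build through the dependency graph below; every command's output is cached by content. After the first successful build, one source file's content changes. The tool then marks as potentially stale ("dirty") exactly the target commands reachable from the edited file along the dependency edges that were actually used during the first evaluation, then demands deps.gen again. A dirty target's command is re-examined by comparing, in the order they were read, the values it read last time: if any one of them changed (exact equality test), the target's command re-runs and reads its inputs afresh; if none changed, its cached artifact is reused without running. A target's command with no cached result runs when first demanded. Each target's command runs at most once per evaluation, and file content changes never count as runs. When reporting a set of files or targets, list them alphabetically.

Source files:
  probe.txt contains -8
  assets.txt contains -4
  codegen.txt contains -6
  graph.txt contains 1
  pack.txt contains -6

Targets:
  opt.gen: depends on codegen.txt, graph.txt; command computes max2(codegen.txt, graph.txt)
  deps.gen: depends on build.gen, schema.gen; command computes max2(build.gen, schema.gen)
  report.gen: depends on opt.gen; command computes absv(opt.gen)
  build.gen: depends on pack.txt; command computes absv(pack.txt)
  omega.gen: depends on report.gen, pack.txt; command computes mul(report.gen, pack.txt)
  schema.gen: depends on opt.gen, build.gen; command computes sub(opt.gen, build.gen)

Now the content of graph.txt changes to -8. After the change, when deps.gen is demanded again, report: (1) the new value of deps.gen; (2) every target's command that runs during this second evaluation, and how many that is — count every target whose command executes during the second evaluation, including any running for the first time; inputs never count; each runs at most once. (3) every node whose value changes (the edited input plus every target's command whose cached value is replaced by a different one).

First demand of the output computes:
  build.gen = absv(-6) = 6
  opt.gen = max2(-6, 1) = 1
  schema.gen = sub(1, 6) = -5
  deps.gen = max2(6, -5) = 6

After the edit, cleaning proceeds:
  opt.gen: a read changed (graph.txt 1->-8) — executes, giving -6.
  schema.gen: a read changed (opt.gen 1->-6) — executes, giving -12.
  deps.gen: a read changed (schema.gen -5->-12) — executes, giving 6 — identical to its old value.

Demanding deps.gen again yields 6.
3 target commands run: deps.gen, opt.gen, schema.gen.
The nodes whose values change: graph.txt, opt.gen, schema.gen.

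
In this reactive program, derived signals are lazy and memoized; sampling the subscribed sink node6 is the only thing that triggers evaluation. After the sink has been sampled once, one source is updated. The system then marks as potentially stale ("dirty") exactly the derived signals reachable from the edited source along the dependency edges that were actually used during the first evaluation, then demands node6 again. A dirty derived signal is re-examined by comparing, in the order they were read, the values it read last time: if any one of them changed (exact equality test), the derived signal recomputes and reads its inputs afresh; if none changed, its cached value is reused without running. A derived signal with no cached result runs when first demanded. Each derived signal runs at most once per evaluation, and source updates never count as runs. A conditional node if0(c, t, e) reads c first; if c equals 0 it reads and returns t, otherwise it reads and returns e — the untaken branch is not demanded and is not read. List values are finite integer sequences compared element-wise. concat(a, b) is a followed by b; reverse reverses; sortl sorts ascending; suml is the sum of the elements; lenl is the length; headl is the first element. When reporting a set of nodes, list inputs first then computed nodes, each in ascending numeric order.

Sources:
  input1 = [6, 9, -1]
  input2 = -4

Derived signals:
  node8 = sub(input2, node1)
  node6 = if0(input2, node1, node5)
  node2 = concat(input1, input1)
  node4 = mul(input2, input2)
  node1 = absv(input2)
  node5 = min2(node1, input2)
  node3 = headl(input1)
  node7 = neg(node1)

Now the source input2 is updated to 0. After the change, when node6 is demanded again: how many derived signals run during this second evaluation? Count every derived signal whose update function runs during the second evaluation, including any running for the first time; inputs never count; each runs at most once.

2 derived signals run: node1, node6.
Note the branch switch — demand abandons node5, which is never re-examined.

First demand of the output computes:
  node1 = absv(-4) = 4
  node5 = min2(4, -4) = -4
  node6 = if0(input2=-4 -> else branch node5) = -4

After the edit, cleaning proceeds:
  node1: a read changed (input2 -4->0) — executes, giving 0.
  node5: stays stale; no demand reaches it after the flip.
  node6: a read changed (input2 -4->0) — executes, giving 0.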